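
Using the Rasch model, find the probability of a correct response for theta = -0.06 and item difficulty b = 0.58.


theta - b = -0.06 - 0.58 = -0.64
exp(-(theta - b)) = exp(0.64) = 1.8965
P = 1 / (1 + 1.8965)
P = 0.3452

0.3452


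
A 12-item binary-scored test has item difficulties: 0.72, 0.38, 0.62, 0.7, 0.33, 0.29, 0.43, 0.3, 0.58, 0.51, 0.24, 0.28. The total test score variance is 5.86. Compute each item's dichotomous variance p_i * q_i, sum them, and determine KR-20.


For each item, compute p_i * q_i:
  Item 1: 0.72 * 0.28 = 0.2016
  Item 2: 0.38 * 0.62 = 0.2356
  Item 3: 0.62 * 0.38 = 0.2356
  Item 4: 0.7 * 0.3 = 0.21
  Item 5: 0.33 * 0.67 = 0.2211
  Item 6: 0.29 * 0.71 = 0.2059
  Item 7: 0.43 * 0.57 = 0.2451
  Item 8: 0.3 * 0.7 = 0.21
  Item 9: 0.58 * 0.42 = 0.2436
  Item 10: 0.51 * 0.49 = 0.2499
  Item 11: 0.24 * 0.76 = 0.1824
  Item 12: 0.28 * 0.72 = 0.2016
Sum(p_i * q_i) = 0.2016 + 0.2356 + 0.2356 + 0.21 + 0.2211 + 0.2059 + 0.2451 + 0.21 + 0.2436 + 0.2499 + 0.1824 + 0.2016 = 2.6424
KR-20 = (k/(k-1)) * (1 - Sum(p_i*q_i) / Var_total)
= (12/11) * (1 - 2.6424/5.86)
= 1.0909 * 0.5491
KR-20 = 0.599

0.599


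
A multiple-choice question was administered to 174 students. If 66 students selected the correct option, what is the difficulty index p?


Item difficulty p = number correct / total examinees
p = 66 / 174
p = 0.3793

0.3793


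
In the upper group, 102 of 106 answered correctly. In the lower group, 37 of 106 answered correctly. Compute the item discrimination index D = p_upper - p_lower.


p_upper = 102/106 = 0.9623
p_lower = 37/106 = 0.3491
D = 0.9623 - 0.3491 = 0.6132

0.6132


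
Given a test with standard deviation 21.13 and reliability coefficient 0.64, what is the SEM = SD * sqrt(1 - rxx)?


SEM = SD * sqrt(1 - rxx)
SEM = 21.13 * sqrt(1 - 0.64)
SEM = 21.13 * sqrt(0.36) = 21.13 * 0.6
SEM = 12.678

12.678


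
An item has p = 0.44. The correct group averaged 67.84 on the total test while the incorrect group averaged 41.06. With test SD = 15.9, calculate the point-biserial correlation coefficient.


q = 1 - p = 0.56
rpb = ((M1 - M0) / SD) * sqrt(p * q)
rpb = ((67.84 - 41.06) / 15.9) * sqrt(0.44 * 0.56)
rpb = 0.8361

0.8361


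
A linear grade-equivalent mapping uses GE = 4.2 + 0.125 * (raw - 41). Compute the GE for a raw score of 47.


raw - median = 47 - 41 = 6
slope * diff = 0.125 * 6 = 0.75
GE = 4.2 + 0.75
GE = 4.95

4.95


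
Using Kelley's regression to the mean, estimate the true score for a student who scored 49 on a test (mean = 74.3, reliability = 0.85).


T_est = rxx * X + (1 - rxx) * mean
T_est = 0.85 * 49 + 0.15 * 74.3
T_est = 41.65 + 11.145
T_est = 52.795

52.795


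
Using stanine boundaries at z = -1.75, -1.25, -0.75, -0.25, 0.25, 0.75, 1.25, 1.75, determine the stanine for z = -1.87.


Stanine boundaries: [-1.75, -1.25, -0.75, -0.25, 0.25, 0.75, 1.25, 1.75]
z = -1.87
Check each boundary:
  z < -1.75
  z < -1.25
  z < -0.75
  z < -0.25
  z < 0.25
  z < 0.75
  z < 1.25
  z < 1.75
Highest qualifying boundary gives stanine = 1

1


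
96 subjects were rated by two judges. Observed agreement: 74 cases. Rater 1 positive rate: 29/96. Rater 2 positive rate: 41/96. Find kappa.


P_o = 74/96 = 0.770833
P_e = (29*41 + 67*55) / 9216 = 0.528863
kappa = (P_o - P_e) / (1 - P_e)
kappa = (0.770833 - 0.528863) / (1 - 0.528863)
kappa = 0.5136

0.5136


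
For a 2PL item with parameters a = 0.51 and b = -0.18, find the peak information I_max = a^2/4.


For 2PL, max info at theta = b = -0.18
I_max = a^2 / 4 = 0.51^2 / 4
= 0.2601 / 4
I_max = 0.065

0.065


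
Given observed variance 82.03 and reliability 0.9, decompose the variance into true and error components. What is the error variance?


var_true = rxx * var_obs = 0.9 * 82.03 = 73.827
var_error = var_obs - var_true
var_error = 82.03 - 73.827
var_error = 8.203

8.203


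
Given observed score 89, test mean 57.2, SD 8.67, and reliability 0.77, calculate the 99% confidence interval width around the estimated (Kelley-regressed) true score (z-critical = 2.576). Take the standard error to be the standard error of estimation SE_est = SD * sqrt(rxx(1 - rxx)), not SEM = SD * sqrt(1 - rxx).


True score estimate = 0.77*89 + 0.23*57.2 = 81.686
SE_est = SD * sqrt(rxx * (1 - rxx)) = 8.67 * sqrt(0.77 * 0.23) = 8.67 * sqrt(0.1771) = 3.648618
CI = T_est +/- z * SE_est, so width = 2 * z * SE_est = 2 * 2.576 * 3.648618
Width = 18.7977

18.7977


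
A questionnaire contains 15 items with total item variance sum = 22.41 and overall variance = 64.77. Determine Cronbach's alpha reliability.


alpha = (k/(k-1)) * (1 - sum(si^2)/s_total^2)
= (15/14) * (1 - 22.41/64.77)
alpha = 0.7007

0.7007


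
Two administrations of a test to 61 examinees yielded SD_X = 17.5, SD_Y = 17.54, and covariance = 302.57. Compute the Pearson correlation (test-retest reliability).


r = cov(X,Y) / (SD_X * SD_Y)
r = 302.57 / (17.5 * 17.54)
r = 302.57 / 306.95
r = 0.9857

0.9857


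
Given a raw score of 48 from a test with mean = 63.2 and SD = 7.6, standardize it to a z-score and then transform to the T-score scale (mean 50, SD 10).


z = (X - mean) / SD = (48 - 63.2) / 7.6
z = -15.2 / 7.6
z = -2.0
T-score = T = 50 + 10z
Carry z at full precision (z = -15.2 / 7.6) into the conversion:
T-score = 50 + 10 * (-15.2 / 7.6) = 50 + -152 / 7.6
T-score = 50 + -20.0
T-score = 30.0

30.0


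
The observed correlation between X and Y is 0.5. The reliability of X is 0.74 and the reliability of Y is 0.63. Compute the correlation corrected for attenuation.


r_corrected = rxy / sqrt(rxx * ryy)
= 0.5 / sqrt(0.74 * 0.63)
= 0.5 / sqrt(0.4662)
= 0.5 / 0.682788
r_corrected = 0.7323

0.7323


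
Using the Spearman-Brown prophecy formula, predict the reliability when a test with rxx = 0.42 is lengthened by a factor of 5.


r_new = (n * rxx) / (1 + (n-1) * rxx)
r_new = (5 * 0.42) / (1 + 4 * 0.42)
r_new = 2.1 / 2.68
r_new = 0.7836

0.7836


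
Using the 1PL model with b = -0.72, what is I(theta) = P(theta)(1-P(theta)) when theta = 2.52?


P = 1/(1+exp(-(2.52--0.72))) = 0.9623
I = P*(1-P) = 0.9623 * 0.0377
I = 0.0363

0.0363


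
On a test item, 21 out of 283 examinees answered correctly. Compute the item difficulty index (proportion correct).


Item difficulty p = number correct / total examinees
p = 21 / 283
p = 0.0742

0.0742


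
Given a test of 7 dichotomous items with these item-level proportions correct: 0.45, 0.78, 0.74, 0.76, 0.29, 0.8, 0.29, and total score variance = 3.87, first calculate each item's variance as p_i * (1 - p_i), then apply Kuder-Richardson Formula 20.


For each item, compute p_i * q_i:
  Item 1: 0.45 * 0.55 = 0.2475
  Item 2: 0.78 * 0.22 = 0.1716
  Item 3: 0.74 * 0.26 = 0.1924
  Item 4: 0.76 * 0.24 = 0.1824
  Item 5: 0.29 * 0.71 = 0.2059
  Item 6: 0.8 * 0.2 = 0.16
  Item 7: 0.29 * 0.71 = 0.2059
Sum(p_i * q_i) = 0.2475 + 0.1716 + 0.1924 + 0.1824 + 0.2059 + 0.16 + 0.2059 = 1.3657
KR-20 = (k/(k-1)) * (1 - Sum(p_i*q_i) / Var_total)
= (7/6) * (1 - 1.3657/3.87)
= 1.1667 * 0.6471
KR-20 = 0.755

0.755


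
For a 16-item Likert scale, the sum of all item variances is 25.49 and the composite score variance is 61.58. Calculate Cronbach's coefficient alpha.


alpha = (k/(k-1)) * (1 - sum(si^2)/s_total^2)
= (16/15) * (1 - 25.49/61.58)
alpha = 0.6251

0.6251


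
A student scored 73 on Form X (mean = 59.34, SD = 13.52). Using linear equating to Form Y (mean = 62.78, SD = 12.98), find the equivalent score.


slope = SD_Y / SD_X = 12.98 / 13.52 ~ 0.9601
intercept = mean_Y - slope * mean_X = 62.78 - (12.98 / 13.52) * 59.34 ~ 5.8101
Y = slope * X + intercept. To avoid rounding drift from the rounded slope/intercept, evaluate the equivalent form Y = mean_Y + SD_Y * (X - mean_X) / SD_X at full precision:
Y = 62.78 + 12.98 * (73 - 59.34) / 13.52
Y = 62.78 + 12.98 * 13.66 / 13.52
Y = 62.78 + 177.3068 / 13.52
Y = 62.78 + 13.1144
Y = 75.8944

75.8944


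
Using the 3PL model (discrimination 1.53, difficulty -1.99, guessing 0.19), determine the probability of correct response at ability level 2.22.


logit = 1.53*(2.22 - -1.99) = 6.4413
P* = 1/(1 + exp(-6.4413)) = 0.9984
P = 0.19 + (1 - 0.19) * 0.9984
P = 0.9987

0.9987


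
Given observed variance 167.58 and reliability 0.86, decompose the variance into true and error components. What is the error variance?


var_true = rxx * var_obs = 0.86 * 167.58 = 144.1188
var_error = var_obs - var_true
var_error = 167.58 - 144.1188
var_error = 23.4612

23.4612


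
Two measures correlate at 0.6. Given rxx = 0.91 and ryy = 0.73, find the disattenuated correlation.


r_corrected = rxy / sqrt(rxx * ryy)
= 0.6 / sqrt(0.91 * 0.73)
= 0.6 / sqrt(0.6643)
= 0.6 / 0.815046
r_corrected = 0.7362

0.7362


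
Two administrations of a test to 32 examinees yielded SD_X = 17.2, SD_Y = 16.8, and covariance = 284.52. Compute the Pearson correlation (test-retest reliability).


r = cov(X,Y) / (SD_X * SD_Y)
r = 284.52 / (17.2 * 16.8)
r = 284.52 / 288.96
r = 0.9846

0.9846


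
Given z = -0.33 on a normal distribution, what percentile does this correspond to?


CDF(z) = 0.5 * (1 + erf(z/sqrt(2)))
erf(-0.2333) = -0.2586
CDF = 0.3707
Percentile rank = 0.3707 * 100 = 37.07

37.07


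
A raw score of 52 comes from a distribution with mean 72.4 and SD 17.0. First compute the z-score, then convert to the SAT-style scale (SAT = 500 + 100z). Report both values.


z = (X - mean) / SD = (52 - 72.4) / 17.0
z = -20.4 / 17.0
z = -1.2
SAT-scale = SAT = 500 + 100z
Carry z at full precision (z = -20.4 / 17.0) into the conversion:
SAT-scale = 500 + 100 * (-20.4 / 17.0) = 500 + -2040 / 17.0
SAT-scale = 500 + -120.0
SAT-scale = 380.0

380.0


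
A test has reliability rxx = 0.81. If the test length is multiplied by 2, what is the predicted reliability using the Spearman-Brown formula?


r_new = (n * rxx) / (1 + (n-1) * rxx)
r_new = (2 * 0.81) / (1 + 1 * 0.81)
r_new = 1.62 / 1.81
r_new = 0.895

0.895


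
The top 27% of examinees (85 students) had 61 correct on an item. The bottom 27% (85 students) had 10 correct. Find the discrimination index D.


p_upper = 61/85 = 0.7176
p_lower = 10/85 = 0.1176
D = 0.7176 - 0.1176 = 0.6

0.6


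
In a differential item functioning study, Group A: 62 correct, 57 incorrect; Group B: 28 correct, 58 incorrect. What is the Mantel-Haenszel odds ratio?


Odds_A = 62/57 = 1.0877
Odds_B = 28/58 = 0.4828
OR = Odds_A / Odds_B = 1.0877 / 0.4828
Exactly, OR = (62 * 58) / (57 * 28) = 3596 / 1596
OR = 2.2531

2.2531


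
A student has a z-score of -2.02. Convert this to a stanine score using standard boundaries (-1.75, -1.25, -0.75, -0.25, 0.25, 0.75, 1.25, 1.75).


Stanine boundaries: [-1.75, -1.25, -0.75, -0.25, 0.25, 0.75, 1.25, 1.75]
z = -2.02
Check each boundary:
  z < -1.75
  z < -1.25
  z < -0.75
  z < -0.25
  z < 0.25
  z < 0.75
  z < 1.25
  z < 1.75
Highest qualifying boundary gives stanine = 1

1


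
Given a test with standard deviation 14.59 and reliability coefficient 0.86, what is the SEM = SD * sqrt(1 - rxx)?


SEM = SD * sqrt(1 - rxx)
SEM = 14.59 * sqrt(1 - 0.86)
SEM = 14.59 * sqrt(0.14) = 14.59 * 0.374166
SEM = 5.4591

5.4591


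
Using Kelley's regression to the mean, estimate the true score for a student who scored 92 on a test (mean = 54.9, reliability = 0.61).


T_est = rxx * X + (1 - rxx) * mean
T_est = 0.61 * 92 + 0.39 * 54.9
T_est = 56.12 + 21.411
T_est = 77.531

77.531


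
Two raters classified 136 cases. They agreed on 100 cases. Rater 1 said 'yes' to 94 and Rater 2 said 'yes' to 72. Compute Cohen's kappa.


P_o = 100/136 = 0.735294
P_e = (94*72 + 42*64) / 18496 = 0.511246
kappa = (P_o - P_e) / (1 - P_e)
kappa = (0.735294 - 0.511246) / (1 - 0.511246)
kappa = 0.4584

0.4584


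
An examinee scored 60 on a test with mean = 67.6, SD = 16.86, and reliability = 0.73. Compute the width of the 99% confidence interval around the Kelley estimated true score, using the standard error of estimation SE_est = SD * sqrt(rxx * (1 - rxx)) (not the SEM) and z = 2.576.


True score estimate = 0.73*60 + 0.27*67.6 = 62.052
SE_est = SD * sqrt(rxx * (1 - rxx)) = 16.86 * sqrt(0.73 * 0.27) = 16.86 * sqrt(0.1971) = 7.485156
CI = T_est +/- z * SE_est, so width = 2 * z * SE_est = 2 * 2.576 * 7.485156
Width = 38.5635

38.5635


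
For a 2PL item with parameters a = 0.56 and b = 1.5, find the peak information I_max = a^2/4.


For 2PL, max info at theta = b = 1.5
I_max = a^2 / 4 = 0.56^2 / 4
= 0.3136 / 4
I_max = 0.0784

0.0784


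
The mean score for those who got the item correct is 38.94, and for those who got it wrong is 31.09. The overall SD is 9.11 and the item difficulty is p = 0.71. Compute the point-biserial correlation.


q = 1 - p = 0.29
rpb = ((M1 - M0) / SD) * sqrt(p * q)
rpb = ((38.94 - 31.09) / 9.11) * sqrt(0.71 * 0.29)
rpb = 0.391

0.391


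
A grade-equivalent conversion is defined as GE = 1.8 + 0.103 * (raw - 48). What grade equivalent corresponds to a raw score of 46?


raw - median = 46 - 48 = -2
slope * diff = 0.103 * -2 = -0.206
GE = 1.8 + -0.206
GE = 1.594

1.594


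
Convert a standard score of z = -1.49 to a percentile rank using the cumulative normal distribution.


CDF(z) = 0.5 * (1 + erf(z/sqrt(2)))
erf(-1.0536) = -0.8638
CDF = 0.0681
Percentile rank = 0.0681 * 100 = 6.81

6.81


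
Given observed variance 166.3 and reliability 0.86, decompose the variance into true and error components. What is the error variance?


var_true = rxx * var_obs = 0.86 * 166.3 = 143.018
var_error = var_obs - var_true
var_error = 166.3 - 143.018
var_error = 23.282

23.282


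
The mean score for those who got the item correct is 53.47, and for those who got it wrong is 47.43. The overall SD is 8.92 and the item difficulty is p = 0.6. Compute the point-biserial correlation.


q = 1 - p = 0.4
rpb = ((M1 - M0) / SD) * sqrt(p * q)
rpb = ((53.47 - 47.43) / 8.92) * sqrt(0.6 * 0.4)
rpb = 0.3317

0.3317


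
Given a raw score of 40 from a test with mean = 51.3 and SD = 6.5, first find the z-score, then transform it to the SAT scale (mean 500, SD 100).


z = (X - mean) / SD = (40 - 51.3) / 6.5
z = -11.3 / 6.5
z = -1.7385
SAT-scale = SAT = 500 + 100z
Carry z at full precision (z = -11.3 / 6.5) into the conversion:
SAT-scale = 500 + 100 * (-11.3 / 6.5) = 500 + -1130 / 6.5
SAT-scale = 500 + -173.8462
SAT-scale = 326.1538

326.1538


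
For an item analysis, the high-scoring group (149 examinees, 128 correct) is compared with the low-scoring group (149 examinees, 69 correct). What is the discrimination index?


p_upper = 128/149 = 0.8591
p_lower = 69/149 = 0.4631
D = 0.8591 - 0.4631 = 0.396

0.396


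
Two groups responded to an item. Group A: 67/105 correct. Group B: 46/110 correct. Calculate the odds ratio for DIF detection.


Odds_A = 67/38 = 1.7632
Odds_B = 46/64 = 0.7188
OR = Odds_A / Odds_B = 1.7632 / 0.7188
Exactly, OR = (67 * 64) / (38 * 46) = 4288 / 1748
OR = 2.4531

2.4531


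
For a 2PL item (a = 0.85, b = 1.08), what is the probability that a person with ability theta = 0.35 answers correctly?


a*(theta - b) = 0.85 * (0.35 - 1.08) = -0.6205
exp(--0.6205) = 1.8599
P = 1 / (1 + 1.8599)
P = 0.3497

0.3497


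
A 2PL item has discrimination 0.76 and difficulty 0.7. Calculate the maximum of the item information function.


For 2PL, max info at theta = b = 0.7
I_max = a^2 / 4 = 0.76^2 / 4
= 0.5776 / 4
I_max = 0.1444

0.1444


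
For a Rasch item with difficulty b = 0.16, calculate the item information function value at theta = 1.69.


P = 1/(1+exp(-(1.69-0.16))) = 0.822
I = P*(1-P) = 0.822 * 0.178
I = 0.1463

0.1463


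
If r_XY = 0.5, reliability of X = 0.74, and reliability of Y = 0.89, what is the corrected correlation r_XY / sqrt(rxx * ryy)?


r_corrected = rxy / sqrt(rxx * ryy)
= 0.5 / sqrt(0.74 * 0.89)
= 0.5 / sqrt(0.6586)
= 0.5 / 0.811542
r_corrected = 0.6161

0.6161


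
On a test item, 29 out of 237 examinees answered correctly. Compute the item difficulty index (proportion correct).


Item difficulty p = number correct / total examinees
p = 29 / 237
p = 0.1224

0.1224


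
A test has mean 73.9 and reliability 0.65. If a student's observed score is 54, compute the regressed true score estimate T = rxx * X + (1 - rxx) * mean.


T_est = rxx * X + (1 - rxx) * mean
T_est = 0.65 * 54 + 0.35 * 73.9
T_est = 35.1 + 25.865
T_est = 60.965

60.965


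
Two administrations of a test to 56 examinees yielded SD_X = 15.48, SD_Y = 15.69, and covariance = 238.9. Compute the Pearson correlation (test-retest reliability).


r = cov(X,Y) / (SD_X * SD_Y)
r = 238.9 / (15.48 * 15.69)
r = 238.9 / 242.8812
r = 0.9836

0.9836


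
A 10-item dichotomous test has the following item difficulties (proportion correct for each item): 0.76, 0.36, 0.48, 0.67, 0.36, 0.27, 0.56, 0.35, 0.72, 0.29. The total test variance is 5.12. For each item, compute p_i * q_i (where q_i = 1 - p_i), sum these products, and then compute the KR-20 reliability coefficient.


For each item, compute p_i * q_i:
  Item 1: 0.76 * 0.24 = 0.1824
  Item 2: 0.36 * 0.64 = 0.2304
  Item 3: 0.48 * 0.52 = 0.2496
  Item 4: 0.67 * 0.33 = 0.2211
  Item 5: 0.36 * 0.64 = 0.2304
  Item 6: 0.27 * 0.73 = 0.1971
  Item 7: 0.56 * 0.44 = 0.2464
  Item 8: 0.35 * 0.65 = 0.2275
  Item 9: 0.72 * 0.28 = 0.2016
  Item 10: 0.29 * 0.71 = 0.2059
Sum(p_i * q_i) = 0.1824 + 0.2304 + 0.2496 + 0.2211 + 0.2304 + 0.1971 + 0.2464 + 0.2275 + 0.2016 + 0.2059 = 2.1924
KR-20 = (k/(k-1)) * (1 - Sum(p_i*q_i) / Var_total)
= (10/9) * (1 - 2.1924/5.12)
= 1.1111 * 0.5718
KR-20 = 0.6353

0.6353


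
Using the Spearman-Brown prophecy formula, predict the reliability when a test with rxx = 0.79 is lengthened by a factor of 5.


r_new = (n * rxx) / (1 + (n-1) * rxx)
r_new = (5 * 0.79) / (1 + 4 * 0.79)
r_new = 3.95 / 4.16
r_new = 0.9495

0.9495


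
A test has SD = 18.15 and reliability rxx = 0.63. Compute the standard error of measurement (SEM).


SEM = SD * sqrt(1 - rxx)
SEM = 18.15 * sqrt(1 - 0.63)
SEM = 18.15 * sqrt(0.37) = 18.15 * 0.608276
SEM = 11.0402

11.0402


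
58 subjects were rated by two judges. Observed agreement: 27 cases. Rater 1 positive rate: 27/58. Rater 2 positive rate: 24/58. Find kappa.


P_o = 27/58 = 0.465517
P_e = (27*24 + 31*34) / 3364 = 0.505945
kappa = (P_o - P_e) / (1 - P_e)
kappa = (0.465517 - 0.505945) / (1 - 0.505945)
kappa = -0.0818

-0.0818


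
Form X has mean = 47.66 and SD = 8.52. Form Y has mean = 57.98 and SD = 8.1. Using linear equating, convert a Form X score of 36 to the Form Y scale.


slope = SD_Y / SD_X = 8.1 / 8.52 ~ 0.9507
intercept = mean_Y - slope * mean_X = 57.98 - (8.1 / 8.52) * 47.66 ~ 12.6694
Y = slope * X + intercept. To avoid rounding drift from the rounded slope/intercept, evaluate the equivalent form Y = mean_Y + SD_Y * (X - mean_X) / SD_X at full precision:
Y = 57.98 + 8.1 * (36 - 47.66) / 8.52
Y = 57.98 - 8.1 * 11.66 / 8.52
Y = 57.98 - 94.446 / 8.52
Y = 57.98 - 11.0852
Y = 46.8948

46.8948


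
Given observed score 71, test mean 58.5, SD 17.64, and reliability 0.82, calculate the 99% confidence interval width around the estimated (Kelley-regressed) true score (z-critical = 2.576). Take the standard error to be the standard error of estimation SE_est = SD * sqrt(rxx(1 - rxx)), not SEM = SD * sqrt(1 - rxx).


True score estimate = 0.82*71 + 0.18*58.5 = 68.75
SE_est = SD * sqrt(rxx * (1 - rxx)) = 17.64 * sqrt(0.82 * 0.18) = 17.64 * sqrt(0.1476) = 6.777067
CI = T_est +/- z * SE_est, so width = 2 * z * SE_est = 2 * 2.576 * 6.777067
Width = 34.9154

34.9154


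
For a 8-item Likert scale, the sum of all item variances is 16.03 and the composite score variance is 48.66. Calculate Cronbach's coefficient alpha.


alpha = (k/(k-1)) * (1 - sum(si^2)/s_total^2)
= (8/7) * (1 - 16.03/48.66)
alpha = 0.7664

0.7664


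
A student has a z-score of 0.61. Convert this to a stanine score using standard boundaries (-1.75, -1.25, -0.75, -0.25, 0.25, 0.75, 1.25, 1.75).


Stanine boundaries: [-1.75, -1.25, -0.75, -0.25, 0.25, 0.75, 1.25, 1.75]
z = 0.61
Check each boundary:
  z >= -1.75 -> could be stanine 2
  z >= -1.25 -> could be stanine 3
  z >= -0.75 -> could be stanine 4
  z >= -0.25 -> could be stanine 5
  z >= 0.25 -> could be stanine 6
  z < 0.75
  z < 1.25
  z < 1.75
Highest qualifying boundary gives stanine = 6

6


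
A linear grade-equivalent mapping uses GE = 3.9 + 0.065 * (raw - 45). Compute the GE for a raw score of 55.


raw - median = 55 - 45 = 10
slope * diff = 0.065 * 10 = 0.65
GE = 3.9 + 0.65
GE = 4.55

4.55


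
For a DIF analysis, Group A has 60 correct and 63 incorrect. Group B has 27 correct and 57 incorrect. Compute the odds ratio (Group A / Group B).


Odds_A = 60/63 = 0.9524
Odds_B = 27/57 = 0.4737
OR = Odds_A / Odds_B = 0.9524 / 0.4737
Exactly, OR = (60 * 57) / (63 * 27) = 3420 / 1701
OR = 2.0106

2.0106


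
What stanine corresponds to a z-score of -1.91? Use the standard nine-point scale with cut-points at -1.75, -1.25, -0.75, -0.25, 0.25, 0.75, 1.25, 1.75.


Stanine boundaries: [-1.75, -1.25, -0.75, -0.25, 0.25, 0.75, 1.25, 1.75]
z = -1.91
Check each boundary:
  z < -1.75
  z < -1.25
  z < -0.75
  z < -0.25
  z < 0.25
  z < 0.75
  z < 1.25
  z < 1.75
Highest qualifying boundary gives stanine = 1

1


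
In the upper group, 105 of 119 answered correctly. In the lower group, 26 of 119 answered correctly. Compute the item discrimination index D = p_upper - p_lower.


p_upper = 105/119 = 0.8824
p_lower = 26/119 = 0.2185
D = 0.8824 - 0.2185 = 0.6639

0.6639


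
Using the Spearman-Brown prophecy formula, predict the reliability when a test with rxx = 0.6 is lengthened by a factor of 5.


r_new = (n * rxx) / (1 + (n-1) * rxx)
r_new = (5 * 0.6) / (1 + 4 * 0.6)
r_new = 3.0 / 3.4
r_new = 0.8824

0.8824


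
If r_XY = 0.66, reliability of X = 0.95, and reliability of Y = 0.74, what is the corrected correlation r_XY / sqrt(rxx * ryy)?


r_corrected = rxy / sqrt(rxx * ryy)
= 0.66 / sqrt(0.95 * 0.74)
= 0.66 / sqrt(0.703)
= 0.66 / 0.838451
r_corrected = 0.7872

0.7872


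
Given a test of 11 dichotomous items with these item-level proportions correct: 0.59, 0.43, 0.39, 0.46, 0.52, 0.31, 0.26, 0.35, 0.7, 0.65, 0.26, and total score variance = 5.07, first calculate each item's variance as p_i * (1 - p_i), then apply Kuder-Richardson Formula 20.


For each item, compute p_i * q_i:
  Item 1: 0.59 * 0.41 = 0.2419
  Item 2: 0.43 * 0.57 = 0.2451
  Item 3: 0.39 * 0.61 = 0.2379
  Item 4: 0.46 * 0.54 = 0.2484
  Item 5: 0.52 * 0.48 = 0.2496
  Item 6: 0.31 * 0.69 = 0.2139
  Item 7: 0.26 * 0.74 = 0.1924
  Item 8: 0.35 * 0.65 = 0.2275
  Item 9: 0.7 * 0.3 = 0.21
  Item 10: 0.65 * 0.35 = 0.2275
  Item 11: 0.26 * 0.74 = 0.1924
Sum(p_i * q_i) = 0.2419 + 0.2451 + 0.2379 + 0.2484 + 0.2496 + 0.2139 + 0.1924 + 0.2275 + 0.21 + 0.2275 + 0.1924 = 2.4866
KR-20 = (k/(k-1)) * (1 - Sum(p_i*q_i) / Var_total)
= (11/10) * (1 - 2.4866/5.07)
= 1.1 * 0.5095
KR-20 = 0.5605

0.5605


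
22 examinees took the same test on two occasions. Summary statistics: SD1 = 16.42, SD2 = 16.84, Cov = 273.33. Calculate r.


r = cov(X,Y) / (SD_X * SD_Y)
r = 273.33 / (16.42 * 16.84)
r = 273.33 / 276.5128
r = 0.9885

0.9885


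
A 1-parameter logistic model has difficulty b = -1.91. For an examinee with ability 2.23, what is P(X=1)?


theta - b = 2.23 - -1.91 = 4.14
exp(-(theta - b)) = exp(-4.14) = 0.0159
P = 1 / (1 + 0.0159)
P = 0.9843

0.9843


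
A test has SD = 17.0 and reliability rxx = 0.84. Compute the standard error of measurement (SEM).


SEM = SD * sqrt(1 - rxx)
SEM = 17.0 * sqrt(1 - 0.84)
SEM = 17.0 * sqrt(0.16) = 17.0 * 0.4
SEM = 6.8

6.8


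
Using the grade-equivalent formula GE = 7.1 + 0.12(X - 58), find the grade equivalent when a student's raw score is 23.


raw - median = 23 - 58 = -35
slope * diff = 0.12 * -35 = -4.2
GE = 7.1 + -4.2
GE = 2.9

2.9


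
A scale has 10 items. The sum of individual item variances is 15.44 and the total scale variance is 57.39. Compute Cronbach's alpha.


alpha = (k/(k-1)) * (1 - sum(si^2)/s_total^2)
= (10/9) * (1 - 15.44/57.39)
alpha = 0.8122

0.8122


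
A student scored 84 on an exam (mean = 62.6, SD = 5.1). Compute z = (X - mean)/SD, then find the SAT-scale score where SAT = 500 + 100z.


z = (X - mean) / SD = (84 - 62.6) / 5.1
z = 21.4 / 5.1
z = 4.1961
SAT-scale = SAT = 500 + 100z
Carry z at full precision (z = 21.4 / 5.1) into the conversion:
SAT-scale = 500 + 100 * (21.4 / 5.1) = 500 + 2140 / 5.1
SAT-scale = 500 + 419.6078
SAT-scale = 919.6078

919.6078


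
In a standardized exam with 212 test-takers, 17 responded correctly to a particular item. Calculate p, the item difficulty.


Item difficulty p = number correct / total examinees
p = 17 / 212
p = 0.0802

0.0802


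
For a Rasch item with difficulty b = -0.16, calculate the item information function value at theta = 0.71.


P = 1/(1+exp(-(0.71--0.16))) = 0.7047
I = P*(1-P) = 0.7047 * 0.2953
I = 0.2081

0.2081


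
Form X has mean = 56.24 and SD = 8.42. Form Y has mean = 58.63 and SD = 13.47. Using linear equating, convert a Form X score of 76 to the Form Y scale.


slope = SD_Y / SD_X = 13.47 / 8.42 ~ 1.5998
intercept = mean_Y - slope * mean_X = 58.63 - (13.47 / 8.42) * 56.24 ~ -31.3406
Y = slope * X + intercept. To avoid rounding drift from the rounded slope/intercept, evaluate the equivalent form Y = mean_Y + SD_Y * (X - mean_X) / SD_X at full precision:
Y = 58.63 + 13.47 * (76 - 56.24) / 8.42
Y = 58.63 + 13.47 * 19.76 / 8.42
Y = 58.63 + 266.1672 / 8.42
Y = 58.63 + 31.6113
Y = 90.2413

90.2413


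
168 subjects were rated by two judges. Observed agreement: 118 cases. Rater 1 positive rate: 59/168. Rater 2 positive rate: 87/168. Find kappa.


P_o = 118/168 = 0.702381
P_e = (59*87 + 109*81) / 28224 = 0.494685
kappa = (P_o - P_e) / (1 - P_e)
kappa = (0.702381 - 0.494685) / (1 - 0.494685)
kappa = 0.411

0.411


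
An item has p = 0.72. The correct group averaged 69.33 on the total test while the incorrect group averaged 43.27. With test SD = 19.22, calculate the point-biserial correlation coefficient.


q = 1 - p = 0.28
rpb = ((M1 - M0) / SD) * sqrt(p * q)
rpb = ((69.33 - 43.27) / 19.22) * sqrt(0.72 * 0.28)
rpb = 0.6088

0.6088


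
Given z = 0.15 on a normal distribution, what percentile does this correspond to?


CDF(z) = 0.5 * (1 + erf(z/sqrt(2)))
erf(0.1061) = 0.1192
CDF = 0.5596
Percentile rank = 0.5596 * 100 = 55.96

55.96


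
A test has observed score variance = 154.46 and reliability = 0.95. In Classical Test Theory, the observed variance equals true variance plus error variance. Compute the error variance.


var_true = rxx * var_obs = 0.95 * 154.46 = 146.737
var_error = var_obs - var_true
var_error = 154.46 - 146.737
var_error = 7.723

7.723


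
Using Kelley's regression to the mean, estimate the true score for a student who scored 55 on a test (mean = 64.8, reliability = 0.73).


T_est = rxx * X + (1 - rxx) * mean
T_est = 0.73 * 55 + 0.27 * 64.8
T_est = 40.15 + 17.496
T_est = 57.646

57.646


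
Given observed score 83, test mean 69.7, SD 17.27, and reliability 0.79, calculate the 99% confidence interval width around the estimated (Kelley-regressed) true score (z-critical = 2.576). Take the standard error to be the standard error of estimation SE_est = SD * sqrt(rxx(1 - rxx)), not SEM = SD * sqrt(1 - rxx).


True score estimate = 0.79*83 + 0.21*69.7 = 80.207
SE_est = SD * sqrt(rxx * (1 - rxx)) = 17.27 * sqrt(0.79 * 0.21) = 17.27 * sqrt(0.1659) = 7.034213
CI = T_est +/- z * SE_est, so width = 2 * z * SE_est = 2 * 2.576 * 7.034213
Width = 36.2403

36.2403


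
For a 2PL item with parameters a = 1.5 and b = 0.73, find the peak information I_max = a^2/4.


For 2PL, max info at theta = b = 0.73
I_max = a^2 / 4 = 1.5^2 / 4
= 2.25 / 4
I_max = 0.5625

0.5625


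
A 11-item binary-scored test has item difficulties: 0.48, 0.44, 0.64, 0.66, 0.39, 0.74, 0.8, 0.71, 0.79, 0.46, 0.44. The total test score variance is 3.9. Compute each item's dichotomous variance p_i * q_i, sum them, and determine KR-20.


For each item, compute p_i * q_i:
  Item 1: 0.48 * 0.52 = 0.2496
  Item 2: 0.44 * 0.56 = 0.2464
  Item 3: 0.64 * 0.36 = 0.2304
  Item 4: 0.66 * 0.34 = 0.2244
  Item 5: 0.39 * 0.61 = 0.2379
  Item 6: 0.74 * 0.26 = 0.1924
  Item 7: 0.8 * 0.2 = 0.16
  Item 8: 0.71 * 0.29 = 0.2059
  Item 9: 0.79 * 0.21 = 0.1659
  Item 10: 0.46 * 0.54 = 0.2484
  Item 11: 0.44 * 0.56 = 0.2464
Sum(p_i * q_i) = 0.2496 + 0.2464 + 0.2304 + 0.2244 + 0.2379 + 0.1924 + 0.16 + 0.2059 + 0.1659 + 0.2484 + 0.2464 = 2.4077
KR-20 = (k/(k-1)) * (1 - Sum(p_i*q_i) / Var_total)
= (11/10) * (1 - 2.4077/3.9)
= 1.1 * 0.3826
KR-20 = 0.4209

0.4209


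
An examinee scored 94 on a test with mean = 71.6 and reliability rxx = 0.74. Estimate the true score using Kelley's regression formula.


T_est = rxx * X + (1 - rxx) * mean
T_est = 0.74 * 94 + 0.26 * 71.6
T_est = 69.56 + 18.616
T_est = 88.176

88.176


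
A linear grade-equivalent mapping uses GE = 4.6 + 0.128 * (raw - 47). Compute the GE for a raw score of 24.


raw - median = 24 - 47 = -23
slope * diff = 0.128 * -23 = -2.944
GE = 4.6 + -2.944
GE = 1.656

1.656


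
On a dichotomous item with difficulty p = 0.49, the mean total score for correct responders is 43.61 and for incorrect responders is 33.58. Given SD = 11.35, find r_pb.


q = 1 - p = 0.51
rpb = ((M1 - M0) / SD) * sqrt(p * q)
rpb = ((43.61 - 33.58) / 11.35) * sqrt(0.49 * 0.51)
rpb = 0.4418

0.4418


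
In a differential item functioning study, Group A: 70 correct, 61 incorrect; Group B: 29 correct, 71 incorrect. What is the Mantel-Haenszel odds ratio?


Odds_A = 70/61 = 1.1475
Odds_B = 29/71 = 0.4085
OR = Odds_A / Odds_B = 1.1475 / 0.4085
Exactly, OR = (70 * 71) / (61 * 29) = 4970 / 1769
OR = 2.8095

2.8095


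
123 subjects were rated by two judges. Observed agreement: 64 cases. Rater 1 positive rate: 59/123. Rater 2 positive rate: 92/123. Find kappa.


P_o = 64/123 = 0.520325
P_e = (59*92 + 64*31) / 15129 = 0.48992
kappa = (P_o - P_e) / (1 - P_e)
kappa = (0.520325 - 0.48992) / (1 - 0.48992)
kappa = 0.0596

0.0596


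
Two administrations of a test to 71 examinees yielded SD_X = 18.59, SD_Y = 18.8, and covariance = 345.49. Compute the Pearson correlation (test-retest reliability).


r = cov(X,Y) / (SD_X * SD_Y)
r = 345.49 / (18.59 * 18.8)
r = 345.49 / 349.492
r = 0.9885

0.9885


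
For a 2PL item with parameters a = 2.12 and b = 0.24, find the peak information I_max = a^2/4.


For 2PL, max info at theta = b = 0.24
I_max = a^2 / 4 = 2.12^2 / 4
= 4.4944 / 4
I_max = 1.1236

1.1236


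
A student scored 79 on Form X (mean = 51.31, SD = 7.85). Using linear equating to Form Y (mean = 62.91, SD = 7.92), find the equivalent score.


slope = SD_Y / SD_X = 7.92 / 7.85 ~ 1.0089
intercept = mean_Y - slope * mean_X = 62.91 - (7.92 / 7.85) * 51.31 ~ 11.1425
Y = slope * X + intercept. To avoid rounding drift from the rounded slope/intercept, evaluate the equivalent form Y = mean_Y + SD_Y * (X - mean_X) / SD_X at full precision:
Y = 62.91 + 7.92 * (79 - 51.31) / 7.85
Y = 62.91 + 7.92 * 27.69 / 7.85
Y = 62.91 + 219.3048 / 7.85
Y = 62.91 + 27.9369
Y = 90.8469

90.8469


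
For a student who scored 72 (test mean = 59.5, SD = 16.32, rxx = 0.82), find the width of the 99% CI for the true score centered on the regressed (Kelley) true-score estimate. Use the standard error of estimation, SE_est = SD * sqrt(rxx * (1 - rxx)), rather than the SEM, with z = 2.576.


True score estimate = 0.82*72 + 0.18*59.5 = 69.75
SE_est = SD * sqrt(rxx * (1 - rxx)) = 16.32 * sqrt(0.82 * 0.18) = 16.32 * sqrt(0.1476) = 6.269939
CI = T_est +/- z * SE_est, so width = 2 * z * SE_est = 2 * 2.576 * 6.269939
Width = 32.3027

32.3027


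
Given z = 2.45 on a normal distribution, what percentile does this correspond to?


CDF(z) = 0.5 * (1 + erf(z/sqrt(2)))
erf(1.7324) = 0.9857
CDF = 0.9929
Percentile rank = 0.9929 * 100 = 99.29

99.29


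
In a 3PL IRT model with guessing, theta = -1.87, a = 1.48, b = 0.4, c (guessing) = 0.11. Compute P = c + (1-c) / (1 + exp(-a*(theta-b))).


logit = 1.48*(-1.87 - 0.4) = -3.3596
P* = 1/(1 + exp(--3.3596)) = 0.0336
P = 0.11 + (1 - 0.11) * 0.0336
P = 0.1399

0.1399


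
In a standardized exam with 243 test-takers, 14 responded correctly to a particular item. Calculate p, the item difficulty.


Item difficulty p = number correct / total examinees
p = 14 / 243
p = 0.0576

0.0576


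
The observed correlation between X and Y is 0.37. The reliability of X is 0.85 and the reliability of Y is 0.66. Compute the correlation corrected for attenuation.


r_corrected = rxy / sqrt(rxx * ryy)
= 0.37 / sqrt(0.85 * 0.66)
= 0.37 / sqrt(0.561)
= 0.37 / 0.748999
r_corrected = 0.494

0.494


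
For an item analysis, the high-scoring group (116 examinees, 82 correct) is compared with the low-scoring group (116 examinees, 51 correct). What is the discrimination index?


p_upper = 82/116 = 0.7069
p_lower = 51/116 = 0.4397
D = 0.7069 - 0.4397 = 0.2672

0.2672


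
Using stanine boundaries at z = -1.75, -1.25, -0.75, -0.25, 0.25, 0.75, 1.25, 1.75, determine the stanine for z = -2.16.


Stanine boundaries: [-1.75, -1.25, -0.75, -0.25, 0.25, 0.75, 1.25, 1.75]
z = -2.16
Check each boundary:
  z < -1.75
  z < -1.25
  z < -0.75
  z < -0.25
  z < 0.25
  z < 0.75
  z < 1.25
  z < 1.75
Highest qualifying boundary gives stanine = 1

1


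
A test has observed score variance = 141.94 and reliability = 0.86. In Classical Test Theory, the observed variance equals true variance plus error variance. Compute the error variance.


var_true = rxx * var_obs = 0.86 * 141.94 = 122.0684
var_error = var_obs - var_true
var_error = 141.94 - 122.0684
var_error = 19.8716

19.8716


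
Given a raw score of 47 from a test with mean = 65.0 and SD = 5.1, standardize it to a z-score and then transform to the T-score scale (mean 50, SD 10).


z = (X - mean) / SD = (47 - 65.0) / 5.1
z = -18.0 / 5.1
z = -3.5294
T-score = T = 50 + 10z
Carry z at full precision (z = -18.0 / 5.1) into the conversion:
T-score = 50 + 10 * (-18.0 / 5.1) = 50 + -180 / 5.1
T-score = 50 + -35.2941
T-score = 14.7059

14.7059


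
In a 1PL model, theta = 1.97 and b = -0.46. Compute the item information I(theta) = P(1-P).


P = 1/(1+exp(-(1.97--0.46))) = 0.9191
I = P*(1-P) = 0.9191 * 0.0809
I = 0.0744

0.0744


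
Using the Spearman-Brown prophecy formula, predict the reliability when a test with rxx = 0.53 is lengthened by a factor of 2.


r_new = (n * rxx) / (1 + (n-1) * rxx)
r_new = (2 * 0.53) / (1 + 1 * 0.53)
r_new = 1.06 / 1.53
r_new = 0.6928

0.6928


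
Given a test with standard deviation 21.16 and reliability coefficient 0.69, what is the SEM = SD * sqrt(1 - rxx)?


SEM = SD * sqrt(1 - rxx)
SEM = 21.16 * sqrt(1 - 0.69)
SEM = 21.16 * sqrt(0.31) = 21.16 * 0.556776
SEM = 11.7814

11.7814


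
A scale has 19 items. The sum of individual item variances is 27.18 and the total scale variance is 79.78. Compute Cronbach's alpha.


alpha = (k/(k-1)) * (1 - sum(si^2)/s_total^2)
= (19/18) * (1 - 27.18/79.78)
alpha = 0.6959

0.6959


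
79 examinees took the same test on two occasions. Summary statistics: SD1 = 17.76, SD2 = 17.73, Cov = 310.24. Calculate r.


r = cov(X,Y) / (SD_X * SD_Y)
r = 310.24 / (17.76 * 17.73)
r = 310.24 / 314.8848
r = 0.9852

0.9852


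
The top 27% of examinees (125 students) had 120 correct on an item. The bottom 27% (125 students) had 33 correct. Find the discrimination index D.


p_upper = 120/125 = 0.96
p_lower = 33/125 = 0.264
D = 0.96 - 0.264 = 0.696

0.696


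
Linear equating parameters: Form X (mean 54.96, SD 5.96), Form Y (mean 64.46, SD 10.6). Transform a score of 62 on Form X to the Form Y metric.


slope = SD_Y / SD_X = 10.6 / 5.96 ~ 1.7785
intercept = mean_Y - slope * mean_X = 64.46 - (10.6 / 5.96) * 54.96 ~ -33.2877
Y = slope * X + intercept. To avoid rounding drift from the rounded slope/intercept, evaluate the equivalent form Y = mean_Y + SD_Y * (X - mean_X) / SD_X at full precision:
Y = 64.46 + 10.6 * (62 - 54.96) / 5.96
Y = 64.46 + 10.6 * 7.04 / 5.96
Y = 64.46 + 74.624 / 5.96
Y = 64.46 + 12.5208
Y = 76.9808

76.9808


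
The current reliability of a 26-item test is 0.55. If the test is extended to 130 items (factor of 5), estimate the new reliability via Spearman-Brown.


r_new = (n * rxx) / (1 + (n-1) * rxx)
r_new = (5 * 0.55) / (1 + 4 * 0.55)
r_new = 2.75 / 3.2
r_new = 0.8594

0.8594


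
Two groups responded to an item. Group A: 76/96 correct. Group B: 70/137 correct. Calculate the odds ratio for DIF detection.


Odds_A = 76/20 = 3.8
Odds_B = 70/67 = 1.0448
OR = Odds_A / Odds_B = 3.8 / 1.0448
Exactly, OR = (76 * 67) / (20 * 70) = 5092 / 1400
OR = 3.6371

3.6371


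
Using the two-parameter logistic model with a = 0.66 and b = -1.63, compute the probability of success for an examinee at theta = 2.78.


a*(theta - b) = 0.66 * (2.78 - -1.63) = 2.9106
exp(-2.9106) = 0.0544
P = 1 / (1 + 0.0544)
P = 0.9484

0.9484


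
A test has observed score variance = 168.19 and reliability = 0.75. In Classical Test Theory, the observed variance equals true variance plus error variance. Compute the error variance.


var_true = rxx * var_obs = 0.75 * 168.19 = 126.1425
var_error = var_obs - var_true
var_error = 168.19 - 126.1425
var_error = 42.0475

42.0475


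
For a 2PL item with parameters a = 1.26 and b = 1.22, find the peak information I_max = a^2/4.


For 2PL, max info at theta = b = 1.22
I_max = a^2 / 4 = 1.26^2 / 4
= 1.5876 / 4
I_max = 0.3969

0.3969


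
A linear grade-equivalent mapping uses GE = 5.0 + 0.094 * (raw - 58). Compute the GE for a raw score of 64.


raw - median = 64 - 58 = 6
slope * diff = 0.094 * 6 = 0.564
GE = 5.0 + 0.564
GE = 5.564

5.564


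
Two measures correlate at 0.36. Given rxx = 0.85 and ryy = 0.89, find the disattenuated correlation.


r_corrected = rxy / sqrt(rxx * ryy)
= 0.36 / sqrt(0.85 * 0.89)
= 0.36 / sqrt(0.7565)
= 0.36 / 0.86977
r_corrected = 0.4139

0.4139


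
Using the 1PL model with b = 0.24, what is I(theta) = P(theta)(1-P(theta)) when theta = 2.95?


P = 1/(1+exp(-(2.95-0.24))) = 0.9376
I = P*(1-P) = 0.9376 * 0.0624
I = 0.0585

0.0585


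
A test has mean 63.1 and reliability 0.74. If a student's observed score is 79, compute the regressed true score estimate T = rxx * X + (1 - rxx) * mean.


T_est = rxx * X + (1 - rxx) * mean
T_est = 0.74 * 79 + 0.26 * 63.1
T_est = 58.46 + 16.406
T_est = 74.866

74.866


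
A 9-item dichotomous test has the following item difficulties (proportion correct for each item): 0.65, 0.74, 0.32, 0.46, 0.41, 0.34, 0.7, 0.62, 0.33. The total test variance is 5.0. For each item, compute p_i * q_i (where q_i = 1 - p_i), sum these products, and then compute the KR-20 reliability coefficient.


For each item, compute p_i * q_i:
  Item 1: 0.65 * 0.35 = 0.2275
  Item 2: 0.74 * 0.26 = 0.1924
  Item 3: 0.32 * 0.68 = 0.2176
  Item 4: 0.46 * 0.54 = 0.2484
  Item 5: 0.41 * 0.59 = 0.2419
  Item 6: 0.34 * 0.66 = 0.2244
  Item 7: 0.7 * 0.3 = 0.21
  Item 8: 0.62 * 0.38 = 0.2356
  Item 9: 0.33 * 0.67 = 0.2211
Sum(p_i * q_i) = 0.2275 + 0.1924 + 0.2176 + 0.2484 + 0.2419 + 0.2244 + 0.21 + 0.2356 + 0.2211 = 2.0189
KR-20 = (k/(k-1)) * (1 - Sum(p_i*q_i) / Var_total)
= (9/8) * (1 - 2.0189/5.0)
= 1.125 * 0.5962
KR-20 = 0.6707

0.6707


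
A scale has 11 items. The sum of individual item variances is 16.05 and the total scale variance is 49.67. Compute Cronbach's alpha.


alpha = (k/(k-1)) * (1 - sum(si^2)/s_total^2)
= (11/10) * (1 - 16.05/49.67)
alpha = 0.7446

0.7446


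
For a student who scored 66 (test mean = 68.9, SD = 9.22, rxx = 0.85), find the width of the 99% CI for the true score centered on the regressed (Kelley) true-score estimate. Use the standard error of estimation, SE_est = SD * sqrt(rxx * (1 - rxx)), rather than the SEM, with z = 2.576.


True score estimate = 0.85*66 + 0.15*68.9 = 66.435
SE_est = SD * sqrt(rxx * (1 - rxx)) = 9.22 * sqrt(0.85 * 0.15) = 9.22 * sqrt(0.1275) = 3.292199
CI = T_est +/- z * SE_est, so width = 2 * z * SE_est = 2 * 2.576 * 3.292199
Width = 16.9614

16.9614
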